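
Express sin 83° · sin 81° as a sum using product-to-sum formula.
sin 83° sin 81° = (1/2)[cos(83°-81°) - cos(83°+81°)]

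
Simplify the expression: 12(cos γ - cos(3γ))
12(cos γ - cos(3γ)) = 12(2 sin(2γ) sin γ) (using Sum-to-product)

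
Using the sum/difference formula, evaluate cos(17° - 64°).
cos(17° - 64°) = cos 17° cos 64° + sin 17° sin 64° = 0.682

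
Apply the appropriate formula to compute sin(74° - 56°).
sin(74° - 56°) = sin 74° cos 56° - cos 74° sin 56° = 0.309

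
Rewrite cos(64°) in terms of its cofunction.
cos(64°) = sin(90° - 64°) = sin(26°)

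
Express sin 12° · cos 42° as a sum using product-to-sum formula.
sin 12° cos 42° = (1/2)[sin(12°+42°) + sin(12°-42°)]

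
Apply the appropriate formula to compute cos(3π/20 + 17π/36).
cos(3π/20 + 17π/36) = cos 3π/20 cos 17π/36 - sin 3π/20 sin 17π/36 = -0.3746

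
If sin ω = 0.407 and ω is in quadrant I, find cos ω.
cos ω = 0.9134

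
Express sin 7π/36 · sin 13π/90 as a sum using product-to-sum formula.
sin 7π/36 sin 13π/90 = (1/2)[cos(7π/36-13π/90) - cos(7π/36+13π/90)]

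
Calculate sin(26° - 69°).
sin(26° - 69°) = sin 26° cos 69° - cos 26° sin 69° = -0.682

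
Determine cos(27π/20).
cos(27π/20) = -0.454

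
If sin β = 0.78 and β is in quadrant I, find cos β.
cos β = 0.6258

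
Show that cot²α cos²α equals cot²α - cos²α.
RHS = cos²α/sin²α - cos²α = cos²α(1/sin²α - 1) = cos²α · (1 - sin²α)/sin²α = cos²α · cos²α/sin²α = cos²α · cot²α = LHS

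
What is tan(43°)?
tan(43°) = 0.9325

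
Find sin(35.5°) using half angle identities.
sin(35.5°) = √((1 - cos 71°)/2) = 0.5807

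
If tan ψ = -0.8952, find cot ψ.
cot ψ = 1/tan ψ = -1.117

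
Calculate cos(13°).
cos(13°) = 0.9744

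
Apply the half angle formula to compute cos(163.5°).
cos(163.5°) = -√((1 + cos 327°)/2) = -0.9588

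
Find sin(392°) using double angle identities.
sin(392°) = 2 sin 196° cos 196° = 0.5299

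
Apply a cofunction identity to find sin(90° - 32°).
sin(90° - 32°) = cos(32°) = 0.848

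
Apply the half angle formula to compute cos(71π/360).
cos(71π/360) = √((1 + cos 71π/180)/2) = 0.8141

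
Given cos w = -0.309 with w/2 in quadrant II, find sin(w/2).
sin(w/2) = ±√((1 - cos w)/2); positive since w/2 ∈ QII, so sin(w/2) = 0.809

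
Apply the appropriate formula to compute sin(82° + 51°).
sin(82° + 51°) = sin 82° cos 51° + cos 82° sin 51° = 0.7314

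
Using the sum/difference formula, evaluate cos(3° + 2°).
cos(3° + 2°) = cos 3° cos 2° - sin 3° sin 2° = 0.9962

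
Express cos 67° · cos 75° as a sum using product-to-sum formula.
cos 67° cos 75° = (1/2)[cos(67°-75°) + cos(67°+75°)]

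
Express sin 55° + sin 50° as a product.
sin 55° + sin 50° = 2 sin(52.5°) cos(2.5°)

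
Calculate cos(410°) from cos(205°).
cos(410°) = cos²205° - sin²205° = 0.6428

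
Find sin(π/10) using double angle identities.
sin(π/10) = 2 sin π/20 cos π/20 = 0.309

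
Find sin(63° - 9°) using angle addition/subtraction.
sin(63° - 9°) = sin 63° cos 9° - cos 63° sin 9° = 0.809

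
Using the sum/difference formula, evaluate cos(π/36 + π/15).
cos(π/36 + π/15) = cos π/36 cos π/15 - sin π/36 sin π/15 = 0.9563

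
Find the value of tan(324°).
tan(324°) = -0.7265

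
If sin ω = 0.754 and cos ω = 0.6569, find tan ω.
tan ω = sin ω / cos ω = 1.148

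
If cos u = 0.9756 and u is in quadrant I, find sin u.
sin u = 0.2196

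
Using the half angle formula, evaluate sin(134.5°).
sin(134.5°) = √((1 - cos 269°)/2) = 0.7133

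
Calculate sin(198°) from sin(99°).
sin(198°) = 2 sin 99° cos 99° = -0.309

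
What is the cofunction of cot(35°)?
cot(35°) = tan(90° - 35°) = tan(55°)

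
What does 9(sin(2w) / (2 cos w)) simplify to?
9(sin(2w) / (2 cos w)) = 9(sin w) (using Double angle)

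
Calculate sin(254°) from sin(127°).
sin(254°) = 2 sin 127° cos 127° = -0.9613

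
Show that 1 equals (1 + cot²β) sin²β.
RHS = csc²β · sin²β = (1/sin²β) · sin²β = 1 = LHS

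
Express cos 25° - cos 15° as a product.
cos 25° - cos 15° = -2 sin(20°) sin(5°)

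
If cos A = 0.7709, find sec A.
sec A = 1/cos A = 1.297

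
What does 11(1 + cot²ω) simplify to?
11(1 + cot²ω) = 11(csc²ω) (using Pythagorean identity)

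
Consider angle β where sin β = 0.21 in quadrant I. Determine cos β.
cos β = √(1 - sin²β) = 0.9777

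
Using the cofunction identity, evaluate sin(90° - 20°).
sin(90° - 20°) = cos(20°) = 0.9397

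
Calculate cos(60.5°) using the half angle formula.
cos(60.5°) = √((1 + cos 121°)/2) = 0.4924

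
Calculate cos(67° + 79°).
cos(67° + 79°) = cos 67° cos 79° - sin 67° sin 79° = -0.829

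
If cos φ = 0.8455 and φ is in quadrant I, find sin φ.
sin φ = 0.534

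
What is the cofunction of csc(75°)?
csc(75°) = sec(90° - 75°) = sec(15°)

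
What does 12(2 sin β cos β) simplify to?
12(2 sin β cos β) = 12(sin(2β)) (using Double angle)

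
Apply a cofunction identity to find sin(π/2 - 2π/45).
sin(π/2 - 2π/45) = cos(2π/45) = 0.9903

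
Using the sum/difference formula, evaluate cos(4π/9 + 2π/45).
cos(4π/9 + 2π/45) = cos 4π/9 cos 2π/45 - sin 4π/9 sin 2π/45 = 0.0349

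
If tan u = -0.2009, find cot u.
cot u = 1/tan u = -4.978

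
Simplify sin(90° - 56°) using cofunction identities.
sin(90° - 56°) = cos(56°)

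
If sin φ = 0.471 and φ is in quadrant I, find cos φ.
cos φ = 0.8821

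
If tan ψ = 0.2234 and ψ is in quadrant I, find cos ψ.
cos ψ = 0.9759 (using tan²ψ + 1 = sec²ψ)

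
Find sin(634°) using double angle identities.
sin(634°) = 2 sin 317° cos 317° = -0.9976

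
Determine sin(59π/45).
sin(59π/45) = -0.829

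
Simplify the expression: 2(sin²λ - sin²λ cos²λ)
2(sin²λ - sin²λ cos²λ) = 2(sin⁴λ) (using Factoring)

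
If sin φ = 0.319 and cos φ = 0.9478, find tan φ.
tan φ = sin φ / cos φ = 0.3366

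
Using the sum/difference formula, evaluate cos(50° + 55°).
cos(50° + 55°) = cos 50° cos 55° - sin 50° sin 55° = -(√6-√2)/4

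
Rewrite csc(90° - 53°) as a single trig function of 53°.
csc(90° - 53°) = sec(53°)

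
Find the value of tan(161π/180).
tan(161π/180) = -0.3443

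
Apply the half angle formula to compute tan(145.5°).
tan(145.5°) = sin 291° / (1 + cos 291°) = -0.6873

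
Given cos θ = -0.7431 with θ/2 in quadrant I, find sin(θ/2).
sin(θ/2) = ±√((1 - cos θ)/2); positive since θ/2 ∈ QI, so sin(θ/2) = 0.9336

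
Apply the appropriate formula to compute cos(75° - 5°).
cos(75° - 5°) = cos 75° cos 5° + sin 75° sin 5° = 0.342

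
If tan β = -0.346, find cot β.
cot β = 1/tan β = -2.89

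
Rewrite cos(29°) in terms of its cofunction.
cos(29°) = sin(90° - 29°) = sin(61°)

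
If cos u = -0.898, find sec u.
sec u = 1/cos u = -1.114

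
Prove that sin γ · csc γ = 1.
LHS = sin γ · (1/sin γ) = 1 = RHS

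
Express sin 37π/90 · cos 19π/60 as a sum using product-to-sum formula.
sin 37π/90 cos 19π/60 = (1/2)[sin(37π/90+19π/60) + sin(37π/90-19π/60)]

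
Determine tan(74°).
tan(74°) = 3.487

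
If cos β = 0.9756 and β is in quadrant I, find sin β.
sin β = 0.2196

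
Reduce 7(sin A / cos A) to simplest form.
7(sin A / cos A) = 7(tan A) (using Quotient identity)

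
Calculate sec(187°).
sec(187°) = -1.008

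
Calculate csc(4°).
csc(4°) = 14.34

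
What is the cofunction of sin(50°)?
sin(50°) = cos(90° - 50°) = cos(40°)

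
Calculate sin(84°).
sin(84°) = 0.9945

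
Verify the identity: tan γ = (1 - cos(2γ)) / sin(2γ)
RHS = 2sin²γ / (2 sin γ cos γ) = sin γ/cos γ = tan γ = LHS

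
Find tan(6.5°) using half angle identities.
tan(6.5°) = sin 13° / (1 + cos 13°) = 0.1139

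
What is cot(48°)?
cot(48°) = 0.9004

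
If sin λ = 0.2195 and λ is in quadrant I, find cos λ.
cos λ = 0.9756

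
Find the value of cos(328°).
cos(328°) = 0.848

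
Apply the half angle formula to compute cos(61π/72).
cos(61π/72) = -√((1 + cos 61π/36)/2) = -0.887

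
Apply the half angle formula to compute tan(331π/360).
tan(331π/360) = sin 331π/180 / (1 + cos 331π/180) = -0.2586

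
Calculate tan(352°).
tan(352°) = -0.1405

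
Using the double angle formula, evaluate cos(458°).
cos(458°) = cos²229° - sin²229° = -0.1392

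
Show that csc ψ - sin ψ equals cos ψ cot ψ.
LHS = 1/sin ψ - sin ψ = (1 - sin²ψ)/sin ψ = cos²ψ/sin ψ = cos ψ · (cos ψ/sin ψ) = cos ψ cot ψ = RHS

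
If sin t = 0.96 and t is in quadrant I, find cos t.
cos t = 0.28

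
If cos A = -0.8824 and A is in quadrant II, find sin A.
sin A = 0.4705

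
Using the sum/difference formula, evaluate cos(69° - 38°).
cos(69° - 38°) = cos 69° cos 38° + sin 69° sin 38° = 0.8572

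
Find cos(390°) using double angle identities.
cos(390°) = cos²195° - sin²195° = √3/2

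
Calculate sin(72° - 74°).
sin(72° - 74°) = sin 72° cos 74° - cos 72° sin 74° = -0.0349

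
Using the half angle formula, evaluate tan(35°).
tan(35°) = sin 70° / (1 + cos 70°) = 0.7002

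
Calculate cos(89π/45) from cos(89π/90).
cos(89π/45) = cos²89π/90 - sin²89π/90 = 0.9976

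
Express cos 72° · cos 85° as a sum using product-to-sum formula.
cos 72° cos 85° = (1/2)[cos(72°-85°) + cos(72°+85°)]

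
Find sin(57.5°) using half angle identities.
sin(57.5°) = √((1 - cos 115°)/2) = 0.8434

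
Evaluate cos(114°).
cos(114°) = -0.4067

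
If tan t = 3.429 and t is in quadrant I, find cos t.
cos t = 0.28 (using tan²t + 1 = sec²t)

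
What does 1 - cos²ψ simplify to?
1 - cos²ψ = sin²ψ (using Pythagorean identity)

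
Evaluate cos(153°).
cos(153°) = -0.891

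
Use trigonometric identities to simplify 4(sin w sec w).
4(sin w sec w) = 4(tan w) (using Reciprocal + quotient)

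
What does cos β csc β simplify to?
cos β csc β = cot β (using Reciprocal + quotient)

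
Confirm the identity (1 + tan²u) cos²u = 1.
LHS = sec²u · cos²u = (1/cos²u) · cos²u = 1 = RHS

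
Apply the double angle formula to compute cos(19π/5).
cos(19π/5) = cos²19π/10 - sin²19π/10 = 0.809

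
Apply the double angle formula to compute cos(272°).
cos(272°) = cos²136° - sin²136° = 0.0349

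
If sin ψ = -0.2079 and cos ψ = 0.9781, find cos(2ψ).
cos(2ψ) = cos²ψ - sin²ψ = 0.9135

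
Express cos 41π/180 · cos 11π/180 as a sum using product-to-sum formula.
cos 41π/180 cos 11π/180 = (1/2)[cos(41π/180-11π/180) + cos(41π/180+11π/180)]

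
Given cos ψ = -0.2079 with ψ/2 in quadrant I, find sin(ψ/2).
sin(ψ/2) = ±√((1 - cos ψ)/2); positive since ψ/2 ∈ QI, so sin(ψ/2) = 0.7771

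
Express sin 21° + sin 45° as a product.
sin 21° + sin 45° = 2 sin(33°) cos(-12°)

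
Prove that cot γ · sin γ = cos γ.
LHS = (cos γ/sin γ) · sin γ = cos γ = RHS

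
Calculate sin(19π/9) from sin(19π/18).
sin(19π/9) = 2 sin 19π/18 cos 19π/18 = 0.342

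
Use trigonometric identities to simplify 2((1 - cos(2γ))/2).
2((1 - cos(2γ))/2) = 2(sin²γ) (using Power reduction)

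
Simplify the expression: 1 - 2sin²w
1 - 2sin²w = cos(2w) (using Double angle)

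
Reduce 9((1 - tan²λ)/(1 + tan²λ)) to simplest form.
9((1 - tan²λ)/(1 + tan²λ)) = 9(cos(2λ)) (using Double angle)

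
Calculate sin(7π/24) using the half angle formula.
sin(7π/24) = √((1 - cos 7π/12)/2) = 0.7934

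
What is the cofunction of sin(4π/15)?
sin(4π/15) = cos(π/2 - 4π/15) = cos(7π/30)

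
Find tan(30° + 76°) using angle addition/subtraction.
tan(30° + 76°) = (tan 30° + tan 76°)/(1 - tan 30° tan 76°) = -3.487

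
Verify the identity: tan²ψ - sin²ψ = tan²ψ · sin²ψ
LHS = sin²ψ/cos²ψ - sin²ψ = sin²ψ(1/cos²ψ - 1) = sin²ψ · (1 - cos²ψ)/cos²ψ = sin²ψ · sin²ψ/cos²ψ = sin²ψ · tan²ψ = RHS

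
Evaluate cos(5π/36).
cos(5π/36) = 0.9063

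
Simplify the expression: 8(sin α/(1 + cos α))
8(sin α/(1 + cos α)) = 8(tan(α/2)) (using Half angle)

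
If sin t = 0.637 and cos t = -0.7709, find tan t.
tan t = sin t / cos t = -0.8263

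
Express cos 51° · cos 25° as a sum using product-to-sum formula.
cos 51° cos 25° = (1/2)[cos(51°-25°) + cos(51°+25°)]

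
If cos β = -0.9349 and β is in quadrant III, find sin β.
sin β = -0.3549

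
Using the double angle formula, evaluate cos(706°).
cos(706°) = cos²353° - sin²353° = 0.9703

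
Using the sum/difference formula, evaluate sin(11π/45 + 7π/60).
sin(11π/45 + 7π/60) = sin 11π/45 cos 7π/60 + cos 11π/45 sin 7π/60 = 0.9063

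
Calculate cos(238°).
cos(238°) = -0.5299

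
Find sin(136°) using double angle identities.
sin(136°) = 2 sin 68° cos 68° = 0.6947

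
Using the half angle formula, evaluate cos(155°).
cos(155°) = -√((1 + cos 310°)/2) = -0.9063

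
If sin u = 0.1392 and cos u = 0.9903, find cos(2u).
cos(2u) = cos²u - sin²u = 0.9613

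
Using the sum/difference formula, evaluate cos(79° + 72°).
cos(79° + 72°) = cos 79° cos 72° - sin 79° sin 72° = -0.8746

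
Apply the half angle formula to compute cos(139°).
cos(139°) = -√((1 + cos 278°)/2) = -0.7547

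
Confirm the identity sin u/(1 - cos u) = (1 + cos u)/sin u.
LHS = sin u(1 + cos u) / ((1 - cos u)(1 + cos u)) = sin u(1 + cos u) / (1 - cos²u) = sin u(1 + cos u) / sin²u = (1 + cos u)/sin u = RHS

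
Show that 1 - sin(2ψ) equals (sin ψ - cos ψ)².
RHS = sin²ψ - 2 sin ψ cos ψ + cos²ψ = (sin²ψ + cos²ψ) - 2 sin ψ cos ψ = 1 - sin(2ψ) = LHS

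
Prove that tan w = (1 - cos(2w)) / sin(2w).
RHS = 2sin²w / (2 sin w cos w) = sin w/cos w = tan w = LHS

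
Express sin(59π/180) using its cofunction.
sin(59π/180) = cos(π/2 - 59π/180) = cos(31π/180)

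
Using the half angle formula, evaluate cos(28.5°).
cos(28.5°) = √((1 + cos 57°)/2) = 0.8788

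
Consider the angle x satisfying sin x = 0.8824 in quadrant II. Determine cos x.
cos x = ±√(1 - sin²x) = -0.4705 (negative in QII)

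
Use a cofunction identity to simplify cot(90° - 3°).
cot(90° - 3°) = tan(3°)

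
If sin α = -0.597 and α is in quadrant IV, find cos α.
cos α = 0.8022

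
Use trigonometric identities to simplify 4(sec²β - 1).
4(sec²β - 1) = 4(tan²β) (using Pythagorean identity)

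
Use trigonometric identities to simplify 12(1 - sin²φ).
12(1 - sin²φ) = 12(cos²φ) (using Pythagorean identity)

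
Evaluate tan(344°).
tan(344°) = -0.2867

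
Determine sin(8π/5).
sin(8π/5) = -0.9511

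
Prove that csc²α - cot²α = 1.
LHS = 1/sin²α - cos²α/sin²α = (1 - cos²α)/sin²α = sin²α/sin²α = 1 = RHS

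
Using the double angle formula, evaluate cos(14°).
cos(14°) = cos²7° - sin²7° = 0.9703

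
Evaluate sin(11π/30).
sin(11π/30) = 0.9135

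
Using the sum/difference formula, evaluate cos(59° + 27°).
cos(59° + 27°) = cos 59° cos 27° - sin 59° sin 27° = 0.06976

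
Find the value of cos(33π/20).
cos(33π/20) = 0.454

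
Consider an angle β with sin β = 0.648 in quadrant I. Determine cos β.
cos β = √(1 - sin²β) = 0.7616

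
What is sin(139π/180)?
sin(139π/180) = 0.6561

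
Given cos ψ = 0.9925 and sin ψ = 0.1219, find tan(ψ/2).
tan(ψ/2) = sin ψ / (1 + cos ψ) = 0.06118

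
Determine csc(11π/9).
csc(11π/9) = -1.556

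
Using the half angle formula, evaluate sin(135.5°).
sin(135.5°) = √((1 - cos 271°)/2) = 0.7009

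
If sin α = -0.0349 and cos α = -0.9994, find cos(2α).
cos(2α) = cos²α - sin²α = 0.9976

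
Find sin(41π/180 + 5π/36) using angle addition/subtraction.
sin(41π/180 + 5π/36) = sin 41π/180 cos 5π/36 + cos 41π/180 sin 5π/36 = 0.9135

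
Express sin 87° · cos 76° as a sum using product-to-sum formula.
sin 87° cos 76° = (1/2)[sin(87°+76°) + sin(87°-76°)]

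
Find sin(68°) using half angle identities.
sin(68°) = √((1 - cos 136°)/2) = 0.9272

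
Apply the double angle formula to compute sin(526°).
sin(526°) = 2 sin 263° cos 263° = 0.2419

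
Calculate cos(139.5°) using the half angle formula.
cos(139.5°) = -√((1 + cos 279°)/2) = -0.7604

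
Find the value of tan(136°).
tan(136°) = -0.9657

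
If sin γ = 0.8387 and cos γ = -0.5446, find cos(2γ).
cos(2γ) = cos²γ - sin²γ = -0.4068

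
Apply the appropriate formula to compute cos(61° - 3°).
cos(61° - 3°) = cos 61° cos 3° + sin 61° sin 3° = 0.5299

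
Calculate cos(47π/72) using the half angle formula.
cos(47π/72) = -√((1 + cos 47π/36)/2) = -0.4617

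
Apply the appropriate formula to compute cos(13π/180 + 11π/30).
cos(13π/180 + 11π/30) = cos 13π/180 cos 11π/30 - sin 13π/180 sin 11π/30 = 0.1908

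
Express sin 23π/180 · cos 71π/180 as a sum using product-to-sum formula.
sin 23π/180 cos 71π/180 = (1/2)[sin(23π/180+71π/180) + sin(23π/180-71π/180)]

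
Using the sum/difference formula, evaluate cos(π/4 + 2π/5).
cos(π/4 + 2π/5) = cos π/4 cos 2π/5 - sin π/4 sin 2π/5 = -0.454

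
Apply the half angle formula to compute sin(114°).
sin(114°) = √((1 - cos 228°)/2) = 0.9135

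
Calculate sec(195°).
sec(195°) = -1.035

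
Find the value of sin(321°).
sin(321°) = -0.6293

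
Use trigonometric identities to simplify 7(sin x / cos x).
7(sin x / cos x) = 7(tan x) (using Quotient identity)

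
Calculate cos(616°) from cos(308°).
cos(616°) = cos²308° - sin²308° = -0.2419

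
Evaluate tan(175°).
tan(175°) = -0.08749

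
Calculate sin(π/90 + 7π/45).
sin(π/90 + 7π/45) = sin π/90 cos 7π/45 + cos π/90 sin 7π/45 = 1/2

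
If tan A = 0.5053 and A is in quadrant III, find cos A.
cos A = -0.8925 (using tan²A + 1 = sec²A)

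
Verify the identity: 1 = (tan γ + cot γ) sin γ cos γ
RHS = (sin γ/cos γ + cos γ/sin γ) sin γ cos γ = ((sin²γ + cos²γ)/(sin γ cos γ)) · sin γ cos γ = sin²γ + cos²γ = 1 = LHS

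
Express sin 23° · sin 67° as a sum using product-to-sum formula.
sin 23° sin 67° = (1/2)[cos(23°-67°) - cos(23°+67°)]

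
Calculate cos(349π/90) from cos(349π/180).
cos(349π/90) = cos²349π/180 - sin²349π/180 = 0.9272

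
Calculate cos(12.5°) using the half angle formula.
cos(12.5°) = √((1 + cos 25°)/2) = 0.9763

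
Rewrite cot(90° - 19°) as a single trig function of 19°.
cot(90° - 19°) = tan(19°)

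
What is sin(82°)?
sin(82°) = 0.9903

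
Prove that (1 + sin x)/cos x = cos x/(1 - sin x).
LHS = (1 + sin x)(1 - sin x) / (cos x(1 - sin x)) = (1 - sin²x) / (cos x(1 - sin x)) = cos²x / (cos x(1 - sin x)) = cos x/(1 - sin x) = RHS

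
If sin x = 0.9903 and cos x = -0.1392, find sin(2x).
sin(2x) = 2 sin x cos x = -0.2757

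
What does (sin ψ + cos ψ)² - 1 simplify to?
(sin ψ + cos ψ)² - 1 = sin(2ψ) (using Pythagorean + double angle)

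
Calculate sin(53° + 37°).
sin(53° + 37°) = sin 53° cos 37° + cos 53° sin 37° = 1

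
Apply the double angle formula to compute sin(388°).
sin(388°) = 2 sin 194° cos 194° = 0.4695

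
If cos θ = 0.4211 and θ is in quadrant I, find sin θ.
sin θ = 0.907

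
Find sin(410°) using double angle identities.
sin(410°) = 2 sin 205° cos 205° = 0.766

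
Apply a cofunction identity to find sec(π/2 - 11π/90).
sec(π/2 - 11π/90) = csc(11π/90) = 2.669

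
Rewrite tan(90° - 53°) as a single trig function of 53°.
tan(90° - 53°) = cot(53°)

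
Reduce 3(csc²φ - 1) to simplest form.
3(csc²φ - 1) = 3(cot²φ) (using Pythagorean identity)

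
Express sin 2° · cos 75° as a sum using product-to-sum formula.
sin 2° cos 75° = (1/2)[sin(2°+75°) + sin(2°-75°)]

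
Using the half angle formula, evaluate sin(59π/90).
sin(59π/90) = √((1 - cos 59π/45)/2) = 0.8829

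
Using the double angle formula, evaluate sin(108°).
sin(108°) = 2 sin 54° cos 54° = 0.9511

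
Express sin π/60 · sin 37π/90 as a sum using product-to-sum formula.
sin π/60 sin 37π/90 = (1/2)[cos(π/60-37π/90) - cos(π/60+37π/90)]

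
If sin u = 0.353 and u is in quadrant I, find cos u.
cos u = 0.9356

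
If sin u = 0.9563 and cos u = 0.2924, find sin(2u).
sin(2u) = 2 sin u cos u = 0.5592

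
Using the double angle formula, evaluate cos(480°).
cos(480°) = cos²240° - sin²240° = -1/2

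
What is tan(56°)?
tan(56°) = 1.483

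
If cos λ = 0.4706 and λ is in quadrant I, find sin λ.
sin λ = 0.8823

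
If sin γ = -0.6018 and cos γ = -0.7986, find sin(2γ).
sin(2γ) = 2 sin γ cos γ = 0.9612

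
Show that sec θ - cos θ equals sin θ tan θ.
LHS = 1/cos θ - cos θ = (1 - cos²θ)/cos θ = sin²θ/cos θ = sin θ · (sin θ/cos θ) = sin θ tan θ = RHS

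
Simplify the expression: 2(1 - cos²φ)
2(1 - cos²φ) = 2(sin²φ) (using Pythagorean identity)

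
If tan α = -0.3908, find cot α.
cot α = 1/tan α = -2.559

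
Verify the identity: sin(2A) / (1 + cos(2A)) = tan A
LHS = 2 sin A cos A / (2cos²A) = sin A/cos A = tan A = RHS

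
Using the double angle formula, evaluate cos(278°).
cos(278°) = cos²139° - sin²139° = 0.1392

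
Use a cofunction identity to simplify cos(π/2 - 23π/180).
cos(π/2 - 23π/180) = sin(23π/180)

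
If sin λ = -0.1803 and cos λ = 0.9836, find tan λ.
tan λ = sin λ / cos λ = -0.1833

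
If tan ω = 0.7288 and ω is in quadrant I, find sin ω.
sin ω = 0.589 (using tan²ω + 1 = sec²ω)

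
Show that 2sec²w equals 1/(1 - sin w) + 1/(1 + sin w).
RHS = [(1 + sin w) + (1 - sin w)] / [(1 - sin w)(1 + sin w)] = 2/(1 - sin²w) = 2/cos²w = 2sec²w = LHS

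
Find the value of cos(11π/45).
cos(11π/45) = 0.7193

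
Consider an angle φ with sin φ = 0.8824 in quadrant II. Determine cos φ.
cos φ = ±√(1 - sin²φ) = -0.4705 (negative in QII)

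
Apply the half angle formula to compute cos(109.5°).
cos(109.5°) = -√((1 + cos 219°)/2) = -0.3338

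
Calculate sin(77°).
sin(77°) = 0.9744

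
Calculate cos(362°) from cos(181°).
cos(362°) = cos²181° - sin²181° = 0.9994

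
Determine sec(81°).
sec(81°) = 6.392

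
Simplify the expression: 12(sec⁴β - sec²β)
12(sec⁴β - sec²β) = 12(tan⁴β + tan²β) (using Pythagorean)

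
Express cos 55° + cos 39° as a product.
cos 55° + cos 39° = 2 cos(47°) cos(8°)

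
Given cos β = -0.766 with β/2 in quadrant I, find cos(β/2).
cos(β/2) = ±√((1 + cos β)/2); positive since β/2 ∈ QI, so cos(β/2) = 0.3421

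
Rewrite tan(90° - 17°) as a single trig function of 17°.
tan(90° - 17°) = cot(17°)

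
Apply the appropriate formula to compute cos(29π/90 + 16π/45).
cos(29π/90 + 16π/45) = cos 29π/90 cos 16π/45 - sin 29π/90 sin 16π/45 = -0.5299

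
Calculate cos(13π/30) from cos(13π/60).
cos(13π/30) = 2cos²13π/60 - 1 = 0.2079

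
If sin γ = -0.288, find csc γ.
csc γ = 1/sin γ = -3.472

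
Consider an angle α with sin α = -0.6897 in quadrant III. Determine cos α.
cos α = ±√(1 - sin²α) = -0.7241 (negative in QIII)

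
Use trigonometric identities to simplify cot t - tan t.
cot t - tan t = 2 cot(2t) (using Double angle)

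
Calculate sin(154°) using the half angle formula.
sin(154°) = √((1 - cos 308°)/2) = 0.4384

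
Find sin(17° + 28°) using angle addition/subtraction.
sin(17° + 28°) = sin 17° cos 28° + cos 17° sin 28° = √2/2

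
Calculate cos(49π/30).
cos(49π/30) = 0.4067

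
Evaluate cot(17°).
cot(17°) = 3.271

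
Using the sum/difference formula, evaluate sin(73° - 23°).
sin(73° - 23°) = sin 73° cos 23° - cos 73° sin 23° = 0.766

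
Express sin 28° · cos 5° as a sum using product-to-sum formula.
sin 28° cos 5° = (1/2)[sin(28°+5°) + sin(28°-5°)]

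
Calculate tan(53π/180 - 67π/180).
tan(53π/180 - 67π/180) = (tan 53π/180 - tan 67π/180)/(1 + tan 53π/180 tan 67π/180) = -0.2493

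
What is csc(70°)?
csc(70°) = 1.064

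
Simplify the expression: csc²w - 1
csc²w - 1 = cot²w (using Pythagorean identity)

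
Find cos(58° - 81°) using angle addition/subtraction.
cos(58° - 81°) = cos 58° cos 81° + sin 58° sin 81° = 0.9205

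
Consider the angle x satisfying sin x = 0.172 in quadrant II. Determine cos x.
cos x = ±√(1 - sin²x) = -0.9851 (negative in QII)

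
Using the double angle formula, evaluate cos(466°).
cos(466°) = cos²233° - sin²233° = -0.2756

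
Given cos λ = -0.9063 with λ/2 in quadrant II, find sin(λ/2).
sin(λ/2) = ±√((1 - cos λ)/2); positive since λ/2 ∈ QII, so sin(λ/2) = 0.9763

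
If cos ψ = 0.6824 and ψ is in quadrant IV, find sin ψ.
sin ψ = -0.731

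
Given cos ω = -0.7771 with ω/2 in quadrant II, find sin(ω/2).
sin(ω/2) = ±√((1 - cos ω)/2); positive since ω/2 ∈ QII, so sin(ω/2) = 0.9426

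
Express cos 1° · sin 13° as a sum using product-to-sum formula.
cos 1° sin 13° = (1/2)[sin(1°+13°) - sin(1°-13°)]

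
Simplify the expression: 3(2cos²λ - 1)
3(2cos²λ - 1) = 3(cos(2λ)) (using Double angle)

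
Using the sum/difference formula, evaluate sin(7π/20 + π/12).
sin(7π/20 + π/12) = sin 7π/20 cos π/12 + cos 7π/20 sin π/12 = 0.9781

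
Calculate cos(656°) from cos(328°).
cos(656°) = cos²328° - sin²328° = 0.4384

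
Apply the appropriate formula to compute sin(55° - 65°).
sin(55° - 65°) = sin 55° cos 65° - cos 55° sin 65° = -0.1736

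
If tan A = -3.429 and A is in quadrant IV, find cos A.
cos A = 0.28 (using tan²A + 1 = sec²A)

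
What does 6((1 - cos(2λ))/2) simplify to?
6((1 - cos(2λ))/2) = 6(sin²λ) (using Power reduction)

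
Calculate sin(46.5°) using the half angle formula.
sin(46.5°) = √((1 - cos 93°)/2) = 0.7254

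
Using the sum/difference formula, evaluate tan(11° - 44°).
tan(11° - 44°) = (tan 11° - tan 44°)/(1 + tan 11° tan 44°) = -0.6494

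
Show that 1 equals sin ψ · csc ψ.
RHS = sin ψ · (1/sin ψ) = 1 = LHS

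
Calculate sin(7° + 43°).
sin(7° + 43°) = sin 7° cos 43° + cos 7° sin 43° = 0.766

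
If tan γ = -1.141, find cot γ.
cot γ = 1/tan γ = -0.8764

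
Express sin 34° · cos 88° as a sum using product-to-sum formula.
sin 34° cos 88° = (1/2)[sin(34°+88°) + sin(34°-88°)]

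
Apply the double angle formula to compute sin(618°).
sin(618°) = 2 sin 309° cos 309° = -0.9781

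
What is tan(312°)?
tan(312°) = -1.111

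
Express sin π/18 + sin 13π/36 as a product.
sin π/18 + sin 13π/36 = 2 sin(5π/24) cos(-11π/72)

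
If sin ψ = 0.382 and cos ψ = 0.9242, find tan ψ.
tan ψ = sin ψ / cos ψ = 0.4133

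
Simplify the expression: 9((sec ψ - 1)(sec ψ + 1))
9((sec ψ - 1)(sec ψ + 1)) = 9(tan²ψ) (using Diff. of squares)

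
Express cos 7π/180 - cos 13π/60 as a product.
cos 7π/180 - cos 13π/60 = -2 sin(23π/180) sin(-4π/45)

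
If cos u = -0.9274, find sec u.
sec u = 1/cos u = -1.078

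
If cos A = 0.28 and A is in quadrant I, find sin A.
sin A = 0.96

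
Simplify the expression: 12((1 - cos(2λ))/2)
12((1 - cos(2λ))/2) = 12(sin²λ) (using Power reduction)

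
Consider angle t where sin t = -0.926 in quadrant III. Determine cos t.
cos t = ±√(1 - sin²t) = -0.3775 (negative in QIII)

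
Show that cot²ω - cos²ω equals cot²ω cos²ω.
LHS = cos²ω/sin²ω - cos²ω = cos²ω(1/sin²ω - 1) = cos²ω · (1 - sin²ω)/sin²ω = cos²ω · cos²ω/sin²ω = cos²ω · cot²ω = RHS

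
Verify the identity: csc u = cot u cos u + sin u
RHS = cos²u/sin u + sin u = (cos²u + sin²u)/sin u = 1/sin u = csc u = LHS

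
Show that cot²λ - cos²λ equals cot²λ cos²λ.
LHS = cos²λ/sin²λ - cos²λ = cos²λ(1/sin²λ - 1) = cos²λ · (1 - sin²λ)/sin²λ = cos²λ · cos²λ/sin²λ = cos²λ · cot²λ = RHS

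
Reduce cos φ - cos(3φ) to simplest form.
cos φ - cos(3φ) = 2 sin(2φ) sin φ (using Sum-to-product)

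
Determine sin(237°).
sin(237°) = -0.8387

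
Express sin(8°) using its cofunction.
sin(8°) = cos(90° - 8°) = cos(82°)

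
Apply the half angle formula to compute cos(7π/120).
cos(7π/120) = √((1 + cos 7π/60)/2) = 0.9833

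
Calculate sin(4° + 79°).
sin(4° + 79°) = sin 4° cos 79° + cos 4° sin 79° = 0.9925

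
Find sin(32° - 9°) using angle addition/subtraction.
sin(32° - 9°) = sin 32° cos 9° - cos 32° sin 9° = 0.3907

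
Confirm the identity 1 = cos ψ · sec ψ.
RHS = cos ψ · (1/cos ψ) = 1 = LHS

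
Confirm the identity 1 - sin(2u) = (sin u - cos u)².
RHS = sin²u - 2 sin u cos u + cos²u = (sin²u + cos²u) - 2 sin u cos u = 1 - sin(2u) = LHS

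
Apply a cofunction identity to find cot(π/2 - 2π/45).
cot(π/2 - 2π/45) = tan(2π/45) = 0.1405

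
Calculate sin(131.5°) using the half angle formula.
sin(131.5°) = √((1 - cos 263°)/2) = 0.749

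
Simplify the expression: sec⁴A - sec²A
sec⁴A - sec²A = tan⁴A + tan²A (using Pythagorean)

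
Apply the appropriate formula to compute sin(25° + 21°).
sin(25° + 21°) = sin 25° cos 21° + cos 25° sin 21° = 0.7193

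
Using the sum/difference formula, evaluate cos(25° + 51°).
cos(25° + 51°) = cos 25° cos 51° - sin 25° sin 51° = 0.2419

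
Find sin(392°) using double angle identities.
sin(392°) = 2 sin 196° cos 196° = 0.5299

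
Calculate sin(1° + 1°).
sin(1° + 1°) = sin 1° cos 1° + cos 1° sin 1° = 0.0349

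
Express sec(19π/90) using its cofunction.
sec(19π/90) = csc(π/2 - 19π/90) = csc(13π/45)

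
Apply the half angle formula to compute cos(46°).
cos(46°) = √((1 + cos 92°)/2) = 0.6947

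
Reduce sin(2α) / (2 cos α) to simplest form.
sin(2α) / (2 cos α) = sin α (using Double angle)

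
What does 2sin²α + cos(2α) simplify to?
2sin²α + cos(2α) = 1 (using Double angle)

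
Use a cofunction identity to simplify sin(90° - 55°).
sin(90° - 55°) = cos(55°)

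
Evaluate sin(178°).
sin(178°) = 0.0349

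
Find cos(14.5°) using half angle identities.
cos(14.5°) = √((1 + cos 29°)/2) = 0.9681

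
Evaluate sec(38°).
sec(38°) = 1.269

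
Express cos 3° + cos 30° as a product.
cos 3° + cos 30° = 2 cos(16.5°) cos(-13.5°)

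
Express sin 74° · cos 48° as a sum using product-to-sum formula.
sin 74° cos 48° = (1/2)[sin(74°+48°) + sin(74°-48°)]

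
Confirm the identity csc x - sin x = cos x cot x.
LHS = 1/sin x - sin x = (1 - sin²x)/sin x = cos²x/sin x = cos x · (cos x/sin x) = cos x cot x = RHS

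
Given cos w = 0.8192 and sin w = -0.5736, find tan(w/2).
tan(w/2) = sin w / (1 + cos w) = -0.3153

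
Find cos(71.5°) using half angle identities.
cos(71.5°) = √((1 + cos 143°)/2) = 0.3173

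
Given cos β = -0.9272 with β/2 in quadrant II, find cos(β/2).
cos(β/2) = ±√((1 + cos β)/2); negative since β/2 ∈ QII, so cos(β/2) = -0.1908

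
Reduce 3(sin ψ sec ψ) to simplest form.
3(sin ψ sec ψ) = 3(tan ψ) (using Reciprocal + quotient)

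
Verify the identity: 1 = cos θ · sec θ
RHS = cos θ · (1/cos θ) = 1 = LHS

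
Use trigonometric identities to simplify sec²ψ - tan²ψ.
sec²ψ - tan²ψ = 1 (using Pythagorean identity)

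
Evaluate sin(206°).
sin(206°) = -0.4384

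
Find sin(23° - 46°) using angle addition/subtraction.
sin(23° - 46°) = sin 23° cos 46° - cos 23° sin 46° = -0.3907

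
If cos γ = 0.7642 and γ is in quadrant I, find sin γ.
sin γ = 0.645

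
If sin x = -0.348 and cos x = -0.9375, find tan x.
tan x = sin x / cos x = 0.3712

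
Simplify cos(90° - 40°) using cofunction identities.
cos(90° - 40°) = sin(40°)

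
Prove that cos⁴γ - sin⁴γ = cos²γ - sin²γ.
LHS = (cos²γ - sin²γ)(cos²γ + sin²γ) = (cos²γ - sin²γ) · 1 = cos²γ - sin²γ = RHS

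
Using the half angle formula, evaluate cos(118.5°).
cos(118.5°) = -√((1 + cos 237°)/2) = -0.4772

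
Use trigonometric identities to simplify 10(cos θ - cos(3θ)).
10(cos θ - cos(3θ)) = 10(2 sin(2θ) sin θ) (using Sum-to-product)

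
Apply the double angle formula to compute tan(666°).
tan(666°) = 2 tan 333° / (1 - tan²333°) = -1.376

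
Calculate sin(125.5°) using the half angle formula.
sin(125.5°) = √((1 - cos 251°)/2) = 0.8141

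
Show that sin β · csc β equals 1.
LHS = sin β · (1/sin β) = 1 = RHS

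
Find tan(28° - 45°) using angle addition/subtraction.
tan(28° - 45°) = (tan 28° - tan 45°)/(1 + tan 28° tan 45°) = -0.3057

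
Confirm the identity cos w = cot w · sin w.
RHS = (cos w/sin w) · sin w = cos w = LHS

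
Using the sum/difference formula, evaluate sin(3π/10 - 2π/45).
sin(3π/10 - 2π/45) = sin 3π/10 cos 2π/45 - cos 3π/10 sin 2π/45 = 0.7193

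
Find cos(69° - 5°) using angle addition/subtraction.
cos(69° - 5°) = cos 69° cos 5° + sin 69° sin 5° = 0.4384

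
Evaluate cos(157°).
cos(157°) = -0.9205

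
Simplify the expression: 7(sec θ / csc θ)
7(sec θ / csc θ) = 7(tan θ) (using Reciprocal identities)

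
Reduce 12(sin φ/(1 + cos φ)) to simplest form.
12(sin φ/(1 + cos φ)) = 12(tan(φ/2)) (using Half angle)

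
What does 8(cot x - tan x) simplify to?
8(cot x - tan x) = 8(2 cot(2x)) (using Double angle)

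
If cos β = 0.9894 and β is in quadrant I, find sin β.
sin β = 0.1452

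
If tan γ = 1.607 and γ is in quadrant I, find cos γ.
cos γ = 0.5283 (using tan²γ + 1 = sec²γ)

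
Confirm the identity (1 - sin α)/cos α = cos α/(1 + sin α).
LHS = (1 - sin α)(1 + sin α) / (cos α(1 + sin α)) = (1 - sin²α) / (cos α(1 + sin α)) = cos²α / (cos α(1 + sin α)) = cos α/(1 + sin α) = RHS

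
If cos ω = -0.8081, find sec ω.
sec ω = 1/cos ω = -1.237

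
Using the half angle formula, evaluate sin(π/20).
sin(π/20) = √((1 - cos π/10)/2) = 0.1564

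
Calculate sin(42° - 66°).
sin(42° - 66°) = sin 42° cos 66° - cos 42° sin 66° = -0.4067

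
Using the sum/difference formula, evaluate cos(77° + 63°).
cos(77° + 63°) = cos 77° cos 63° - sin 77° sin 63° = -0.766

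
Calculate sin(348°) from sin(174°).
sin(348°) = 2 sin 174° cos 174° = -0.2079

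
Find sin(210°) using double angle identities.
sin(210°) = 2 sin 105° cos 105° = -1/2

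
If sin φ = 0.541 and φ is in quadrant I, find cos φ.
cos φ = 0.841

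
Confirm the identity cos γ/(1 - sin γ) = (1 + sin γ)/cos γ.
RHS = (1 + sin γ)(1 - sin γ) / (cos γ(1 - sin γ)) = (1 - sin²γ) / (cos γ(1 - sin γ)) = cos²γ / (cos γ(1 - sin γ)) = cos γ/(1 - sin γ) = LHS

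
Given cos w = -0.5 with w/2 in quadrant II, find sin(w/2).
sin(w/2) = ±√((1 - cos w)/2); positive since w/2 ∈ QII, so sin(w/2) = √3/2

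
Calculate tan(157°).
tan(157°) = -0.4245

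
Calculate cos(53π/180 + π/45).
cos(53π/180 + π/45) = cos 53π/180 cos π/45 - sin 53π/180 sin π/45 = 0.5446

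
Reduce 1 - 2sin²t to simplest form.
1 - 2sin²t = cos(2t) (using Double angle)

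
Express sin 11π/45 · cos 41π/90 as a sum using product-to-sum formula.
sin 11π/45 cos 41π/90 = (1/2)[sin(11π/45+41π/90) + sin(11π/45-41π/90)]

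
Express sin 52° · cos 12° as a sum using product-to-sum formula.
sin 52° cos 12° = (1/2)[sin(52°+12°) + sin(52°-12°)]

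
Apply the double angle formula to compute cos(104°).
cos(104°) = cos²52° - sin²52° = -0.2419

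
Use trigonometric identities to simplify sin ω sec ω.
sin ω sec ω = tan ω (using Reciprocal + quotient)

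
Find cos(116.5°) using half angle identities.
cos(116.5°) = -√((1 + cos 233°)/2) = -0.4462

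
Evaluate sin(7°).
sin(7°) = 0.1219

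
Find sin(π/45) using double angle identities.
sin(π/45) = 2 sin π/90 cos π/90 = 0.06976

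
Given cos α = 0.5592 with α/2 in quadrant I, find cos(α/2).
cos(α/2) = ±√((1 + cos α)/2); positive since α/2 ∈ QI, so cos(α/2) = 0.8829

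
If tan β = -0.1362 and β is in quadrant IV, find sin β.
sin β = -0.135 (using tan²β + 1 = sec²β)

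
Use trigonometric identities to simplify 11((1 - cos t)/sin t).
11((1 - cos t)/sin t) = 11(tan(t/2)) (using Half angle)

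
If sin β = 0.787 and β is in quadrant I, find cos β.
cos β = 0.617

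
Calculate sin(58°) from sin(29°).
sin(58°) = 2 sin 29° cos 29° = 0.848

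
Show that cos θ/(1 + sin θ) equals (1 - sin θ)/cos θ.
RHS = (1 - sin θ)(1 + sin θ) / (cos θ(1 + sin θ)) = (1 - sin²θ) / (cos θ(1 + sin θ)) = cos²θ / (cos θ(1 + sin θ)) = cos θ/(1 + sin θ) = LHS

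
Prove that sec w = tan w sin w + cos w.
RHS = sin²w/cos w + cos w = (sin²w + cos²w)/cos w = 1/cos w = sec w = LHS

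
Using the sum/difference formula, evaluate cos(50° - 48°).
cos(50° - 48°) = cos 50° cos 48° + sin 50° sin 48° = 0.9994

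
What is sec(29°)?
sec(29°) = 1.143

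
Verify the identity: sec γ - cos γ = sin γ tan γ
LHS = 1/cos γ - cos γ = (1 - cos²γ)/cos γ = sin²γ/cos γ = sin γ · (sin γ/cos γ) = sin γ tan γ = RHS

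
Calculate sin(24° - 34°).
sin(24° - 34°) = sin 24° cos 34° - cos 24° sin 34° = -0.1736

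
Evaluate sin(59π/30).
sin(59π/30) = -0.1045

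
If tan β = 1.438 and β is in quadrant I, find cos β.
cos β = 0.5709 (using tan²β + 1 = sec²β)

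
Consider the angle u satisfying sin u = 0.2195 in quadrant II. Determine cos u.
cos u = ±√(1 - sin²u) = -0.9756 (negative in QII)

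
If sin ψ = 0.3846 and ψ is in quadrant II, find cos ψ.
cos ψ = -0.9231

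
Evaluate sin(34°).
sin(34°) = 0.5592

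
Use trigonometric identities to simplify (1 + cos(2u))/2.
(1 + cos(2u))/2 = cos²u (using Power reduction)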